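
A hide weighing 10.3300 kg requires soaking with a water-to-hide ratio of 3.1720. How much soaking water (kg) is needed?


Formula: Water = hide_weight * ratio
Substituting: Water = 10.3300 * 3.1720
Result: 32.7668 kg


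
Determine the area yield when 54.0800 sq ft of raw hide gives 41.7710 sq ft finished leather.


Formula: Yield = finished / raw * 100
Substituting: Yield = 41.7710 / 54.0800 * 100
Result: 77.2393 %


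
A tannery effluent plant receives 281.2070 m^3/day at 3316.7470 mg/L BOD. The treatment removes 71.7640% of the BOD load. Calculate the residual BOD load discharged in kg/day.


Load_in = volume * conc / 1000 = 281.2070 * 3316.7470 / 1000 = 932.6925 kg/day
Removed = Load_in * eff / 100 = 932.6925 * 71.7640 / 100 = 669.3374 kg/day
Load_out = Load_in - Removed = 932.6925 - 669.3374 = 263.3550 kg/day


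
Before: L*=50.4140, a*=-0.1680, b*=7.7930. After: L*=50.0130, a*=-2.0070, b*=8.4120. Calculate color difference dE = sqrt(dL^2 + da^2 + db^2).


dL = -0.4010, da = -1.8390, db = 0.6190
dE = sqrt((-0.4010)^2 + (-1.8390)^2 + 0.6190^2) = 1.9814


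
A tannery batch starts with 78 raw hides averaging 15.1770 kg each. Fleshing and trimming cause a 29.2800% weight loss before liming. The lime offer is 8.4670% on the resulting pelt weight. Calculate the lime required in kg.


Total_raw = N * avg_wt = 78 * 15.1770 = 1183.8060 kg
Substrate = Total_raw * (1 - loss/100) = 1183.8060 * (1 - 29.2800/100) = 837.1876 kg
Lime = Substrate * pct / 100 = 837.1876 * 8.4670 / 100 = 70.8847 kg


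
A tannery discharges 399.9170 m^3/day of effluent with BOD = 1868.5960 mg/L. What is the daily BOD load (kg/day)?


Formula: BOD_load = volume * conc / 1000
Substituting: BOD_load = 399.9170 * 1868.5960 / 1000
Result: 747.2833 kg/day


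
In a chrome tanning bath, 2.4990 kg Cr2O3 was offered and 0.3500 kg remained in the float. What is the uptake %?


Formula: Uptake = (offered - residual) / offered * 100
Substituting: Uptake = (2.4990 - 0.3500) / 2.4990 * 100
Result: 85.9944 %


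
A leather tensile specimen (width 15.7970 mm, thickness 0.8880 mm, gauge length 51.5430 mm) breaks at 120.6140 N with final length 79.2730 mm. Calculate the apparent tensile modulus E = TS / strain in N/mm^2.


TS = F / (w * t) = 120.6140 / (15.7970 * 0.8880) = 8.5983 N/mm^2
strain = (Lf - L0) / L0 = (79.2730 - 51.5430) / 51.5430 = 0.5380
E = TS / strain = 8.5983 / 0.5380 = 15.9820 N/mm^2


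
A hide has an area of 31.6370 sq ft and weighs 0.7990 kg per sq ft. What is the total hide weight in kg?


Formula: Weight = area * weight_per_sqft
Substituting: Weight = 31.6370 * 0.7990
Result: 25.2780 kg


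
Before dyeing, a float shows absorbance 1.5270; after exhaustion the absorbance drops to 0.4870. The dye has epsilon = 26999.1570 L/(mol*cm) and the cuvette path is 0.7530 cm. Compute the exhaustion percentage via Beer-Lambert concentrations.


c_initial = A_i / (epsilon * l) = 1.5270 / (26999.1570 * 0.7530) = 7.5109e-05 mol/L
c_final = A_f / (epsilon * l) = 0.4870 / (26999.1570 * 0.7530) = 2.3954e-05 mol/L
Exhaustion = (c_initial - c_final) / c_initial * 100 = (7.5109e-05 - 2.3954e-05) / 7.5109e-05 * 100 = 68.1074 %


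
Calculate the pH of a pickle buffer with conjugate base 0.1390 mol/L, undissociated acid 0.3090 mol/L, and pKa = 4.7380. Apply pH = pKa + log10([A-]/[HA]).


ratio = [A-] / [HA] = 0.1390 / 0.3090 = 0.4498
log10(ratio) = -0.3469
pH = pKa + log10(ratio) = 4.7380 - 0.3469 = 4.3911


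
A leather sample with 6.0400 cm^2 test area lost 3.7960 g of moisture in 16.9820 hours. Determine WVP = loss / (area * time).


Formula: WVP = loss / (area * time)
Substituting: WVP = 3.7960 / (6.0400 * 16.9820)
Result: 0.0370084 g/(cm^2*hr)


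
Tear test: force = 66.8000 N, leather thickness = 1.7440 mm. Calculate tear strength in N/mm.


Formula: Tear strength = force / thickness
Substituting: Tear strength = 66.8000 / 1.7440
Result: 38.3028 N/mm


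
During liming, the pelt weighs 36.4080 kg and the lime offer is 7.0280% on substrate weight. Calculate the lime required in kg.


Formula: Lime = substrate * pct / 100
Substituting: Lime = 36.4080 * 7.0280 / 100
Result: 2.5588 kg


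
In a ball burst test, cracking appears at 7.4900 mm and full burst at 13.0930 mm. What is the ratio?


Formula: Ratio = crack / burst
Substituting: Ratio = 7.4900 / 13.0930
Result: 0.5721


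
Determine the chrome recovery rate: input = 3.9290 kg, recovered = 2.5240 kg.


Formula: Recovery = recovered / input * 100
Substituting: Recovery = 2.5240 / 3.9290 * 100
Result: 64.2403 %


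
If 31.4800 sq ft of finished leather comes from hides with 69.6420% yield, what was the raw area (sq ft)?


Formula: raw = finished * 100 / yield
Substituting: raw = 31.4800 * 100 / 69.6420
Result: 45.2026 sq ft


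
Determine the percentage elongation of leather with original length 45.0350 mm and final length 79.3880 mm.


Formula: Elongation = (Lf - L0) / L0 * 100
Substituting: Elongation = (79.3880 - 45.0350) / 45.0350 * 100
Result: 76.2807 %


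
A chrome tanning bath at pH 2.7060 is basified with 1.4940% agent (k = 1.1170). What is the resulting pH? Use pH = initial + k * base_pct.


Formula: pH_final = pH_initial + k * base_pct
Substituting: pH_final = 2.7060 + 1.1170 * 1.4940
Result: 4.3748


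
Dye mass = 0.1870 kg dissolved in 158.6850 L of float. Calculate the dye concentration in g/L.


Formula: Conc = dye_mass(kg) / volume(L) * 1000
Substituting: Conc = 0.1870 / 158.6850 * 1000
Result: 1.1784 g/L


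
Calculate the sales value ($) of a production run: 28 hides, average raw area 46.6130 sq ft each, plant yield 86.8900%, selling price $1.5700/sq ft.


Raw_total = N * avg_area = 28 * 46.6130 = 1305.1640 sq ft
Finished = Raw_total * yield / 100 = 1305.1640 * 86.8900 / 100 = 1134.0570 sq ft
Value = Finished * price = 1134.0570 * 1.5700 = 1780.4695 $


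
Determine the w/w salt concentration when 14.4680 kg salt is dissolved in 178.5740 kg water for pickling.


Formula: Conc = salt / (water + salt) * 100
Substituting: Conc = 14.4680 / (178.5740 + 14.4680) * 100
Result: 7.4947 %


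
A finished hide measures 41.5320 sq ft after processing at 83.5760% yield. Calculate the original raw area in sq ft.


Formula: raw = finished * 100 / yield
Substituting: raw = 41.5320 * 100 / 83.5760
Result: 49.6937 sq ft


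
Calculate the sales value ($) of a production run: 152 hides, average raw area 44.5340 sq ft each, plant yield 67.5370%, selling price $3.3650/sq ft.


Raw_total = N * avg_area = 152 * 44.5340 = 6769.1680 sq ft
Finished = Raw_total * yield / 100 = 6769.1680 * 67.5370 / 100 = 4571.6930 sq ft
Value = Finished * price = 4571.6930 * 3.3650 = 15383.7469 $


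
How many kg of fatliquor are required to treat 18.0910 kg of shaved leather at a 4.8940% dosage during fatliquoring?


Formula: Fat = substrate * pct / 100
Substituting: Fat = 18.0910 * 4.8940 / 100
Result: 0.8854 kg


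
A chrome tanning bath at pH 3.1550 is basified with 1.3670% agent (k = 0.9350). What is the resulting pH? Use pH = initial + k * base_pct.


Formula: pH_final = pH_initial + k * base_pct
Substituting: pH_final = 3.1550 + 0.9350 * 1.3670
Result: 4.4331


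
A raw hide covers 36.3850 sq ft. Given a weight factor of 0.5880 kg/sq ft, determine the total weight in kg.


Formula: Weight = area * weight_per_sqft
Substituting: Weight = 36.3850 * 0.5880
Result: 21.3944 kg


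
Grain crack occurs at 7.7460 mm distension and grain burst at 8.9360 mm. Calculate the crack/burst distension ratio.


Formula: Ratio = crack / burst
Substituting: Ratio = 7.7460 / 8.9360
Result: 0.8668


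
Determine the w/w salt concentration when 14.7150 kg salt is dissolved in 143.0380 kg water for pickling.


Formula: Conc = salt / (water + salt) * 100
Substituting: Conc = 14.7150 / (143.0380 + 14.7150) * 100
Result: 9.3279 %


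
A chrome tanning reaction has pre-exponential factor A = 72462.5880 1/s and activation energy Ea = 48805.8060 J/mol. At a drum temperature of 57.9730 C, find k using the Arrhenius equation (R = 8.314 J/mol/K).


T_K = T_C + 273.15 = 57.9730 + 273.15 = 331.1230 K
exponent = -Ea / (R * T_K) = -48805.8060 / (8.314 * 331.1230) = -17.7285
k = A * exp(exponent) = 72462.5880 * exp(-17.7285) = 0.00144784 1/s


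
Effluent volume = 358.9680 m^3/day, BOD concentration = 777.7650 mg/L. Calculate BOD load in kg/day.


Formula: BOD_load = volume * conc / 1000
Substituting: BOD_load = 358.9680 * 777.7650 / 1000
Result: 279.1927 kg/day


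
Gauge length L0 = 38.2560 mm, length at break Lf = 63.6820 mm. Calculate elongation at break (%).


Formula: Elongation = (Lf - L0) / L0 * 100
Substituting: Elongation = (63.6820 - 38.2560) / 38.2560 * 100
Result: 66.4628 %


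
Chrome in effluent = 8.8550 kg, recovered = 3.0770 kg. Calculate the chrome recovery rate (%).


Formula: Recovery = recovered / input * 100
Substituting: Recovery = 3.0770 / 8.8550 * 100
Result: 34.7487 %


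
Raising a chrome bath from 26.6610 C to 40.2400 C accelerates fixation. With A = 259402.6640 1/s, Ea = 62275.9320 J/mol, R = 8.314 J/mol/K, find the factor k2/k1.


T1 = 26.6610 + 273.15 = 299.8110 K; T2 = 40.2400 + 273.15 = 313.3900 K
k1 = A * exp(-Ea/(R*T1)) = 259402.6640 * exp(-62275.9320/(8.314*299.8110)) = 3.6605e-06 1/s
k2 = A * exp(-Ea/(R*T2)) = 259402.6640 * exp(-62275.9320/(8.314*313.3900)) = 1.0807e-05 1/s
k2/k1 = 1.0807e-05 / 3.6605e-06 = 2.9522


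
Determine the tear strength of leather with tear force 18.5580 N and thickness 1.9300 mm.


Formula: Tear strength = force / thickness
Substituting: Tear strength = 18.5580 / 1.9300
Result: 9.6155 N/mm


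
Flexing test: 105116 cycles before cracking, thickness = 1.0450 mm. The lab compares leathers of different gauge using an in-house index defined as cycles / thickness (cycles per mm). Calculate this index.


Formula: Index = cycles / thickness
Substituting: Index = 105116 / 1.0450
Result: 100589.4737 cycles/mm


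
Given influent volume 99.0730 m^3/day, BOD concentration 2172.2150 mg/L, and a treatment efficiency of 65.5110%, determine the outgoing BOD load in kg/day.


Load_in = volume * conc / 1000 = 99.0730 * 2172.2150 / 1000 = 215.2079 kg/day
Removed = Load_in * eff / 100 = 215.2079 * 65.5110 / 100 = 140.9848 kg/day
Load_out = Load_in - Removed = 215.2079 - 140.9848 = 74.2230 kg/day


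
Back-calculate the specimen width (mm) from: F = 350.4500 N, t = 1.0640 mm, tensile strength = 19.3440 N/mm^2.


Formula: w = F / (TS * t)
Substituting: w = 350.4500 / (19.3440 * 1.0640)
Result: 17.0270 mm


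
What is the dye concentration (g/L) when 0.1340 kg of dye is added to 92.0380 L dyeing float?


Formula: Conc = dye_mass(kg) / volume(L) * 1000
Substituting: Conc = 0.1340 / 92.0380 * 1000
Result: 1.4559 g/L


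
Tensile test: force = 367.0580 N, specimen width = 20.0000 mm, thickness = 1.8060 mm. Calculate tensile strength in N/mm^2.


Formula: TS = force / (width * thickness)
Substituting: TS = 367.0580 / (20.0000 * 1.8060)
Result: 10.1622 N/mm^2


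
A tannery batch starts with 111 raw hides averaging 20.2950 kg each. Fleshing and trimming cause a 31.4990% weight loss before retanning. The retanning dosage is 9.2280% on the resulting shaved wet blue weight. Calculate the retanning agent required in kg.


Total_raw = N * avg_wt = 111 * 20.2950 = 2252.7450 kg
Substrate = Total_raw * (1 - loss/100) = 2252.7450 * (1 - 31.4990/100) = 1543.1529 kg
Retan = Substrate * pct / 100 = 1543.1529 * 9.2280 / 100 = 142.4021 kg


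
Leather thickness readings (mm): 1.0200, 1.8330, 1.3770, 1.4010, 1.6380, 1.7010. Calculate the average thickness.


Formula: Average = sum / n
Substituting: Average = 8.9700 / 6
Result: 1.4950 mm


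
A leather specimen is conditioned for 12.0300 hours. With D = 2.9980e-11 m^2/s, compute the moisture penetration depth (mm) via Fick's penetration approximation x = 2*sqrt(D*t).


t = 12.0300 hr * 3600 = 43308.0000 s
D * t = 2.9980e-11 * 43308.0000 = 1.2984e-06
x = 2 * sqrt(D*t) = 2 * sqrt(1.2984e-06) = 0.00227892 m = 2.2789 mm


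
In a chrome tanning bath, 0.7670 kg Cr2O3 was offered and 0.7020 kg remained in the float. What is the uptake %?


Formula: Uptake = (offered - residual) / offered * 100
Substituting: Uptake = (0.7670 - 0.7020) / 0.7670 * 100
Result: 8.4746 %


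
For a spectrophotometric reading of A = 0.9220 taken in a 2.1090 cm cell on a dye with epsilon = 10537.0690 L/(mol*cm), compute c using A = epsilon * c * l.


Formula: c = A / (epsilon * l)
Substituting: c = 0.9220 / (10537.0690 * 2.1090)
Result: 4.1489e-05 mol/L


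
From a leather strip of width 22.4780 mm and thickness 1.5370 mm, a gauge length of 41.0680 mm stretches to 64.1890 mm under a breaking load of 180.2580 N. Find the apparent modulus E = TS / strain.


TS = F / (w * t) = 180.2580 / (22.4780 * 1.5370) = 5.2175 N/mm^2
strain = (Lf - L0) / L0 = (64.1890 - 41.0680) / 41.0680 = 0.5630
E = TS / strain = 5.2175 / 0.5630 = 9.2674 N/mm^2


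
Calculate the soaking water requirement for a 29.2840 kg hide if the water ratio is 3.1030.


Formula: Water = hide_weight * ratio
Substituting: Water = 29.2840 * 3.1030
Result: 90.8683 kg


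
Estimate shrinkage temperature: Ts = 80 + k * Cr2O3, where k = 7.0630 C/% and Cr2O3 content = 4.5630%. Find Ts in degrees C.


Formula: Ts = 80 + k * Cr2O3
Substituting: Ts = 80 + 7.0630 * 4.5630
Result: 112.2285 C


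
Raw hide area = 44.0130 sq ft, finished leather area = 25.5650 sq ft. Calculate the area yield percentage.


Formula: Yield = finished / raw * 100
Substituting: Yield = 25.5650 / 44.0130 * 100
Result: 58.0851 %


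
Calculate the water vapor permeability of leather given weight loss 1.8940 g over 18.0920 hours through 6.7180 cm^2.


Formula: WVP = loss / (area * time)
Substituting: WVP = 1.8940 / (6.7180 * 18.0920)
Result: 0.0155831 g/(cm^2*hr)


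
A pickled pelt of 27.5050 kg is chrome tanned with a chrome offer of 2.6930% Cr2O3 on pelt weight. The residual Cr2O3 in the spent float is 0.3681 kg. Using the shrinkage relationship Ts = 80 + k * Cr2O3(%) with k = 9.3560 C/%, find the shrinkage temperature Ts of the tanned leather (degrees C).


Offered = pelt * offer_pct / 100 = 27.5050 * 2.6930 / 100 = 0.7407 kg
Uptake = offered - residual = 0.7407 - 0.3681 = 0.3726 kg
Cr2O3% on pelt = uptake / pelt * 100 = 0.3726 / 27.5050 * 100 = 1.3547 %
Ts = 80 + k * Cr2O3% = 80 + 9.3560 * 1.3547 = 92.6746 C


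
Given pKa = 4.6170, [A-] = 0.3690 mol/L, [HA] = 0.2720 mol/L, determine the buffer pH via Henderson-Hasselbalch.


ratio = [A-] / [HA] = 0.3690 / 0.2720 = 1.3566
log10(ratio) = 0.1325
pH = pKa + log10(ratio) = 4.6170 + 0.1325 = 4.7495


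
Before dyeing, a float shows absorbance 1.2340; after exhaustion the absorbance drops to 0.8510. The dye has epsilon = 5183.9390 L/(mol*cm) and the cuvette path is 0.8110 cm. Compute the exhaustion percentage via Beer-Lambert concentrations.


c_initial = A_i / (epsilon * l) = 1.2340 / (5183.9390 * 0.8110) = 2.9352e-04 mol/L
c_final = A_f / (epsilon * l) = 0.8510 / (5183.9390 * 0.8110) = 2.0242e-04 mol/L
Exhaustion = (c_initial - c_final) / c_initial * 100 = (2.9352e-04 - 2.0242e-04) / 2.9352e-04 * 100 = 31.0373 %


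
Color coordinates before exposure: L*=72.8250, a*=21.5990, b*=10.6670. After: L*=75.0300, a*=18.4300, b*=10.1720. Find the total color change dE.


dL = 2.2050, da = -3.1690, db = -0.4950
dE = sqrt(2.2050^2 + (-3.1690)^2 + (-0.4950)^2) = 3.8923


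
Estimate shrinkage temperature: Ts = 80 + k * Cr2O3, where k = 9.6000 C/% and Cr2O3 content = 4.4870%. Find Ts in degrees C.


Formula: Ts = 80 + k * Cr2O3
Substituting: Ts = 80 + 9.6000 * 4.4870
Result: 123.0752 C


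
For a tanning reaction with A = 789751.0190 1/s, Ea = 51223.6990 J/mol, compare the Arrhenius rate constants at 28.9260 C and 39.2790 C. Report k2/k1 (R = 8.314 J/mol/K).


T1 = 28.9260 + 273.15 = 302.0760 K; T2 = 39.2790 + 273.15 = 312.4290 K
k1 = A * exp(-Ea/(R*T1)) = 789751.0190 * exp(-51223.6990/(8.314*302.0760)) = 0.00109553 1/s
k2 = A * exp(-Ea/(R*T2)) = 789751.0190 * exp(-51223.6990/(8.314*312.4290)) = 0.00215353 1/s
k2/k1 = 0.00215353 / 0.00109553 = 1.9657


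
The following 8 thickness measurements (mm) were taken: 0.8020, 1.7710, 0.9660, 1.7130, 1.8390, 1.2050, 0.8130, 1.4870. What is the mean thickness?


Formula: Average = sum / n
Substituting: Average = 10.5960 / 8
Result: 1.3245 mm


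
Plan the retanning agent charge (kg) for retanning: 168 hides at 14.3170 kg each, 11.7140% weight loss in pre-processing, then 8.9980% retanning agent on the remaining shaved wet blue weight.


Total_raw = N * avg_wt = 168 * 14.3170 = 2405.2560 kg
Substrate = Total_raw * (1 - loss/100) = 2405.2560 * (1 - 11.7140/100) = 2123.5043 kg
Retan = Substrate * pct / 100 = 2123.5043 * 8.9980 / 100 = 191.0729 kg


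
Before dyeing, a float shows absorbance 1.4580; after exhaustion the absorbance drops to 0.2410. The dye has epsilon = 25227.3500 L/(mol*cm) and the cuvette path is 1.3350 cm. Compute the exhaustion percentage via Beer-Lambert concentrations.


c_initial = A_i / (epsilon * l) = 1.4580 / (25227.3500 * 1.3350) = 4.3292e-05 mol/L
c_final = A_f / (epsilon * l) = 0.2410 / (25227.3500 * 1.3350) = 7.1559e-06 mol/L
Exhaustion = (c_initial - c_final) / c_initial * 100 = (4.3292e-05 - 7.1559e-06) / 4.3292e-05 * 100 = 83.4705 %


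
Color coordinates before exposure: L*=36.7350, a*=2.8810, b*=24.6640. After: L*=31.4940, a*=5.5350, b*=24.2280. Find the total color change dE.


dL = -5.2410, da = 2.6540, db = -0.4360
dE = sqrt((-5.2410)^2 + 2.6540^2 + (-0.4360)^2) = 5.8908


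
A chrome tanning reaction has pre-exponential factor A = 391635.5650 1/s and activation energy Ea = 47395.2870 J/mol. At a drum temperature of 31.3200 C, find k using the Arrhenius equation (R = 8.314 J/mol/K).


T_K = T_C + 273.15 = 31.3200 + 273.15 = 304.4700 K
exponent = -Ea / (R * T_K) = -47395.2870 / (8.314 * 304.4700) = -18.7232
k = A * exp(exponent) = 391635.5650 * exp(-18.7232) = 0.00289394 1/s


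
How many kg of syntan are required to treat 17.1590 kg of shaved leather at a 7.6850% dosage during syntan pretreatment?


Formula: Syntan = substrate * pct / 100
Substituting: Syntan = 17.1590 * 7.6850 / 100
Result: 1.3187 kg


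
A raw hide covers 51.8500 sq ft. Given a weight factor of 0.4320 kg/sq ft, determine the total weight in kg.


Formula: Weight = area * weight_per_sqft
Substituting: Weight = 51.8500 * 0.4320
Result: 22.3992 kg


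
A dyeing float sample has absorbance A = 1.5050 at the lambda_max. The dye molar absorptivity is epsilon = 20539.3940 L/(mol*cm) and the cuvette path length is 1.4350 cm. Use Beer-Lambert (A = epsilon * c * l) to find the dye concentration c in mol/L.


Formula: c = A / (epsilon * l)
Substituting: c = 1.5050 / (20539.3940 * 1.4350)
Result: 5.1062e-05 mol/L


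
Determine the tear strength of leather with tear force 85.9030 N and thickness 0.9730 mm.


Formula: Tear strength = force / thickness
Substituting: Tear strength = 85.9030 / 0.9730
Result: 88.2867 N/mm


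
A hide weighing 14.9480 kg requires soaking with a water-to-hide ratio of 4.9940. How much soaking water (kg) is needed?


Formula: Water = hide_weight * ratio
Substituting: Water = 14.9480 * 4.9940
Result: 74.6503 kg


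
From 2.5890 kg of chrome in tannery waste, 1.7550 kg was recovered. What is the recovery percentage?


Formula: Recovery = recovered / input * 100
Substituting: Recovery = 1.7550 / 2.5890 * 100
Result: 67.7868 %


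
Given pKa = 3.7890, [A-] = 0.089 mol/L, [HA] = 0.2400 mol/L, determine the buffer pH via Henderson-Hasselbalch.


ratio = [A-] / [HA] = 0.089 / 0.2400 = 0.3708
log10(ratio) = -0.4308
pH = pKa + log10(ratio) = 3.7890 - 0.4308 = 3.3582


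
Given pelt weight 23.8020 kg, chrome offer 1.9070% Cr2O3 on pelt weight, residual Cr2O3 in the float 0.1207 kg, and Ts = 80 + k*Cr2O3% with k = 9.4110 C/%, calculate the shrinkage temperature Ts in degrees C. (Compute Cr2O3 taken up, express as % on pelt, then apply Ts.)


Offered = pelt * offer_pct / 100 = 23.8020 * 1.9070 / 100 = 0.4539 kg
Uptake = offered - residual = 0.4539 - 0.1207 = 0.3332 kg
Cr2O3% on pelt = uptake / pelt * 100 = 0.3332 / 23.8020 * 100 = 1.3999 %
Ts = 80 + k * Cr2O3% = 80 + 9.4110 * 1.3999 = 93.1745 C


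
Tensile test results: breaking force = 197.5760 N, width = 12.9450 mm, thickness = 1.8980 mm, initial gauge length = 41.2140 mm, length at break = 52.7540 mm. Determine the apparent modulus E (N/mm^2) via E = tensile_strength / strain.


TS = F / (w * t) = 197.5760 / (12.9450 * 1.8980) = 8.0415 N/mm^2
strain = (Lf - L0) / L0 = (52.7540 - 41.2140) / 41.2140 = 0.2800
E = TS / strain = 8.0415 / 0.2800 = 28.7194 N/mm^2


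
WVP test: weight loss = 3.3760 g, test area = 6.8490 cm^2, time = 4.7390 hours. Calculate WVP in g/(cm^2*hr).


Formula: WVP = loss / (area * time)
Substituting: WVP = 3.3760 / (6.8490 * 4.7390)
Result: 0.1040 g/(cm^2*hr)


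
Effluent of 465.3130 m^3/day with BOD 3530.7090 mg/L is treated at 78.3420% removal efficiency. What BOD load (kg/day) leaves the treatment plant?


Load_in = volume * conc / 1000 = 465.3130 * 3530.7090 / 1000 = 1642.8848 kg/day
Removed = Load_in * eff / 100 = 1642.8848 * 78.3420 / 100 = 1287.0688 kg/day
Load_out = Load_in - Removed = 1642.8848 - 1287.0688 = 355.8160 kg/day


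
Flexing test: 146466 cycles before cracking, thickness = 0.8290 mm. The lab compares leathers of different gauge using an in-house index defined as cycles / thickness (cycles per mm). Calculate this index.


Formula: Index = cycles / thickness
Substituting: Index = 146466 / 0.8290
Result: 176677.9252 cycles/mm


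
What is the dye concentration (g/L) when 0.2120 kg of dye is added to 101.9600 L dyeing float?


Formula: Conc = dye_mass(kg) / volume(L) * 1000
Substituting: Conc = 0.2120 / 101.9600 * 1000
Result: 2.0792 g/L


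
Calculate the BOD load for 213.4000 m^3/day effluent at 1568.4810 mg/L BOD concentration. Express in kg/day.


Formula: BOD_load = volume * conc / 1000
Substituting: BOD_load = 213.4000 * 1568.4810 / 1000
Result: 334.7138 kg/day


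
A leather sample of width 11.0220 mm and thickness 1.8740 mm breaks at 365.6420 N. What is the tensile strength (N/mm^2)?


Formula: TS = force / (width * thickness)
Substituting: TS = 365.6420 / (11.0220 * 1.8740)
Result: 17.7022 N/mm^2


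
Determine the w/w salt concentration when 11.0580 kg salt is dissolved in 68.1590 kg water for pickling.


Formula: Conc = salt / (water + salt) * 100
Substituting: Conc = 11.0580 / (68.1590 + 11.0580) * 100
Result: 13.9591 %


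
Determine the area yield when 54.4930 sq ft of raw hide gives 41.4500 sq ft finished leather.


Formula: Yield = finished / raw * 100
Substituting: Yield = 41.4500 / 54.4930 * 100
Result: 76.0648 %


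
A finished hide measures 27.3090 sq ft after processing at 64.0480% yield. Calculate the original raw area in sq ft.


Formula: raw = finished * 100 / yield
Substituting: raw = 27.3090 * 100 / 64.0480
Result: 42.6383 sq ft


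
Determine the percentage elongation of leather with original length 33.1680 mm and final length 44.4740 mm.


Formula: Elongation = (Lf - L0) / L0 * 100
Substituting: Elongation = (44.4740 - 33.1680) / 33.1680 * 100
Result: 34.0871 %


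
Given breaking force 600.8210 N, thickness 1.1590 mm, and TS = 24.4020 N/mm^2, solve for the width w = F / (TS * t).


Formula: w = F / (TS * t)
Substituting: w = 600.8210 / (24.4020 * 1.1590)
Result: 21.2440 mm


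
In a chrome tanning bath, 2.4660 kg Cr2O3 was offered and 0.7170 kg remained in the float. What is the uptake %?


Formula: Uptake = (offered - residual) / offered * 100
Substituting: Uptake = (2.4660 - 0.7170) / 2.4660 * 100
Result: 70.9246 %


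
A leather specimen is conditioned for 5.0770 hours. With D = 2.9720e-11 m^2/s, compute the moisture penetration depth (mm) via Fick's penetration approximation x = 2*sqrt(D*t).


t = 5.0770 hr * 3600 = 18277.2000 s
D * t = 2.9720e-11 * 18277.2000 = 5.4320e-07
x = 2 * sqrt(D*t) = 2 * sqrt(5.4320e-07) = 0.00147404 m = 1.4740 mm


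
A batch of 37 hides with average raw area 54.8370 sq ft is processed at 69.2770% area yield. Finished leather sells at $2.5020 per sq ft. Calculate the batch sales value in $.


Raw_total = N * avg_area = 37 * 54.8370 = 2028.9690 sq ft
Finished = Raw_total * yield / 100 = 2028.9690 * 69.2770 / 100 = 1405.6089 sq ft
Value = Finished * price = 1405.6089 * 2.5020 = 3516.8334 $


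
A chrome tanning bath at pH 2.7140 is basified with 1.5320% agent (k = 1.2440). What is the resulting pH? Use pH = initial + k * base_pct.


Formula: pH_final = pH_initial + k * base_pct
Substituting: pH_final = 2.7140 + 1.2440 * 1.5320
Result: 4.6198


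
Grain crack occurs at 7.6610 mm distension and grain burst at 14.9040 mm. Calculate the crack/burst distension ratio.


Formula: Ratio = crack / burst
Substituting: Ratio = 7.6610 / 14.9040
Result: 0.5140


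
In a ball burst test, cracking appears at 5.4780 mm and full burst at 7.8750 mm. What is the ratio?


Formula: Ratio = crack / burst
Substituting: Ratio = 5.4780 / 7.8750
Result: 0.6956


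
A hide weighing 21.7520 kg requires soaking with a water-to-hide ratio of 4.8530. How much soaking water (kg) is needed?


Formula: Water = hide_weight * ratio
Substituting: Water = 21.7520 * 4.8530
Result: 105.5625 kg


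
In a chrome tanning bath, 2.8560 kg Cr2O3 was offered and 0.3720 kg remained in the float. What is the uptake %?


Formula: Uptake = (offered - residual) / offered * 100
Substituting: Uptake = (2.8560 - 0.3720) / 2.8560 * 100
Result: 86.9748 %


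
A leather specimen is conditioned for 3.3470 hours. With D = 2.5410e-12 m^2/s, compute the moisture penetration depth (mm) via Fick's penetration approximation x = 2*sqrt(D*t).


t = 3.3470 hr * 3600 = 12049.2000 s
D * t = 2.5410e-12 * 12049.2000 = 3.0617e-08
x = 2 * sqrt(D*t) = 2 * sqrt(3.0617e-08) = 3.4995e-04 m = 0.3500 mm


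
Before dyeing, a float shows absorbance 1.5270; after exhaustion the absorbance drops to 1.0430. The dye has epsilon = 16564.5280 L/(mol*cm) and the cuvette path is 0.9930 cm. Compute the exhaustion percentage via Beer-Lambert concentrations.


c_initial = A_i / (epsilon * l) = 1.5270 / (16564.5280 * 0.9930) = 9.2835e-05 mol/L
c_final = A_f / (epsilon * l) = 1.0430 / (16564.5280 * 0.9930) = 6.3410e-05 mol/L
Exhaustion = (c_initial - c_final) / c_initial * 100 = (9.2835e-05 - 6.3410e-05) / 9.2835e-05 * 100 = 31.6961 %


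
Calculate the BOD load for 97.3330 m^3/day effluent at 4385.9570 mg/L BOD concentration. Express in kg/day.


Formula: BOD_load = volume * conc / 1000
Substituting: BOD_load = 97.3330 * 4385.9570 / 1000
Result: 426.8984 kg/day


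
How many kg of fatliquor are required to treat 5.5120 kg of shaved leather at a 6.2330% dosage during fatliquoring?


Formula: Fat = substrate * pct / 100
Substituting: Fat = 5.5120 * 6.2330 / 100
Result: 0.3436 kg


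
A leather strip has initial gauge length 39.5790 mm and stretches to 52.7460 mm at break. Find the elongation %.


Formula: Elongation = (Lf - L0) / L0 * 100
Substituting: Elongation = (52.7460 - 39.5790) / 39.5790 * 100
Result: 33.2676 %


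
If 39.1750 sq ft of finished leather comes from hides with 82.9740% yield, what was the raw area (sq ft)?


Formula: raw = finished * 100 / yield
Substituting: raw = 39.1750 * 100 / 82.9740
Result: 47.2136 sq ft


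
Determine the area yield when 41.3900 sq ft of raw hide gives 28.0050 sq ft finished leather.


Formula: Yield = finished / raw * 100
Substituting: Yield = 28.0050 / 41.3900 * 100
Result: 67.6613 %


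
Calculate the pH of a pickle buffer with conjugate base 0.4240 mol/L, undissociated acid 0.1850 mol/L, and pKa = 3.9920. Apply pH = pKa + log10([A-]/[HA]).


ratio = [A-] / [HA] = 0.4240 / 0.1850 = 2.2919
log10(ratio) = 0.3602
pH = pKa + log10(ratio) = 3.9920 + 0.3602 = 4.3522


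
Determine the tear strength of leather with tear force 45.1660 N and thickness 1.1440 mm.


Formula: Tear strength = force / thickness
Substituting: Tear strength = 45.1660 / 1.1440
Result: 39.4808 N/mm


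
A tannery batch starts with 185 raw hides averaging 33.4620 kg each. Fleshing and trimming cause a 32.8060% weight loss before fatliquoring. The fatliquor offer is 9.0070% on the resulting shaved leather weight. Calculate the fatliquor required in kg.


Total_raw = N * avg_wt = 185 * 33.4620 = 6190.4700 kg
Substrate = Total_raw * (1 - loss/100) = 6190.4700 * (1 - 32.8060/100) = 4159.6244 kg
Fat = Substrate * pct / 100 = 4159.6244 * 9.0070 / 100 = 374.6574 kg


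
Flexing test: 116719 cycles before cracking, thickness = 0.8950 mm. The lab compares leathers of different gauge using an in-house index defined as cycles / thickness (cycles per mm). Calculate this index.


Formula: Index = cycles / thickness
Substituting: Index = 116719 / 0.8950
Result: 130412.2905 cycles/mm


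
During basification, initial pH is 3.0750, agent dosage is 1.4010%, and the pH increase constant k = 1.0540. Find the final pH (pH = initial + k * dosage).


Formula: pH_final = pH_initial + k * base_pct
Substituting: pH_final = 3.0750 + 1.0540 * 1.4010
Result: 4.5517


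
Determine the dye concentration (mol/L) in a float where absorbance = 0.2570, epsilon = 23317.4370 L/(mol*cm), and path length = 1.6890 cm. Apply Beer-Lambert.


Formula: c = A / (epsilon * l)
Substituting: c = 0.2570 / (23317.4370 * 1.6890)
Result: 6.5256e-06 mol/L


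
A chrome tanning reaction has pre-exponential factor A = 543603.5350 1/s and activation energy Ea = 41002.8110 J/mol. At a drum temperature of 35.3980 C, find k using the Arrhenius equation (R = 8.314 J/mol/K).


T_K = T_C + 273.15 = 35.3980 + 273.15 = 308.5480 K
exponent = -Ea / (R * T_K) = -41002.8110 / (8.314 * 308.5480) = -15.9838
k = A * exp(exponent) = 543603.5350 * exp(-15.9838) = 0.0621717 1/s


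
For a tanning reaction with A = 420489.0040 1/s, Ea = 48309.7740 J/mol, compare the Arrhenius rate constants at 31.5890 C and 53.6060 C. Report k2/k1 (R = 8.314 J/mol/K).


T1 = 31.5890 + 273.15 = 304.7390 K; T2 = 53.6060 + 273.15 = 326.7560 K
k1 = A * exp(-Ea/(R*T1)) = 420489.0040 * exp(-48309.7740/(8.314*304.7390)) = 0.00220183 1/s
k2 = A * exp(-Ea/(R*T2)) = 420489.0040 * exp(-48309.7740/(8.314*326.7560)) = 0.0079572 1/s
k2/k1 = 0.0079572 / 0.00220183 = 3.6139


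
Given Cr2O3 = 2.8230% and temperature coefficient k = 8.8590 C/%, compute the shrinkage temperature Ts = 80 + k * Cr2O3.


Formula: Ts = 80 + k * Cr2O3
Substituting: Ts = 80 + 8.8590 * 2.8230
Result: 105.0090 C


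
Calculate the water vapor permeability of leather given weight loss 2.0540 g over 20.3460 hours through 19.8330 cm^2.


Formula: WVP = loss / (area * time)
Substituting: WVP = 2.0540 / (19.8330 * 20.3460)
Result: 0.00509018 g/(cm^2*hr)


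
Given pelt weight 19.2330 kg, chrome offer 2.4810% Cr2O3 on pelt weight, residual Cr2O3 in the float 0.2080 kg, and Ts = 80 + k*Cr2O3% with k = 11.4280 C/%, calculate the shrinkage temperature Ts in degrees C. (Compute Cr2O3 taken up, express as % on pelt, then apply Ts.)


Offered = pelt * offer_pct / 100 = 19.2330 * 2.4810 / 100 = 0.4772 kg
Uptake = offered - residual = 0.4772 - 0.2080 = 0.2692 kg
Cr2O3% on pelt = uptake / pelt * 100 = 0.2692 / 19.2330 * 100 = 1.3995 %
Ts = 80 + k * Cr2O3% = 80 + 11.4280 * 1.3995 = 95.9938 C


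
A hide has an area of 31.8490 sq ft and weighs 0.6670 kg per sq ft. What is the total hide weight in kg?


Formula: Weight = area * weight_per_sqft
Substituting: Weight = 31.8490 * 0.6670
Result: 21.2433 kg


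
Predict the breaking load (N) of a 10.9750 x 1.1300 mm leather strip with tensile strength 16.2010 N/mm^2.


Formula: F = TS * w * t
Substituting: F = 16.2010 * 10.9750 * 1.1300
Result: 200.9208 N


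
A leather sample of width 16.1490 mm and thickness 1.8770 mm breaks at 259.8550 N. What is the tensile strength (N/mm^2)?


Formula: TS = force / (width * thickness)
Substituting: TS = 259.8550 / (16.1490 * 1.8770)
Result: 8.5728 N/mm^2


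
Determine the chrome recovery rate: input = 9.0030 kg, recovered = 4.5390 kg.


Formula: Recovery = recovered / input * 100
Substituting: Recovery = 4.5390 / 9.0030 * 100
Result: 50.4165 %


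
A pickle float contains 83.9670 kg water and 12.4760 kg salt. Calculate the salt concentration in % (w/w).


Formula: Conc = salt / (water + salt) * 100
Substituting: Conc = 12.4760 / (83.9670 + 12.4760) * 100
Result: 12.9361 %


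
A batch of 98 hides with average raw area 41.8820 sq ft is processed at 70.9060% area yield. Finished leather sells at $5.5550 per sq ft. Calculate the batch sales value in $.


Raw_total = N * avg_area = 98 * 41.8820 = 4104.4360 sq ft
Finished = Raw_total * yield / 100 = 4104.4360 * 70.9060 / 100 = 2910.2914 sq ft
Value = Finished * price = 2910.2914 * 5.5550 = 16166.6687 $


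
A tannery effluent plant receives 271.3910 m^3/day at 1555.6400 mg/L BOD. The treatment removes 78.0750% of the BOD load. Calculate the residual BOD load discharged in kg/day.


Load_in = volume * conc / 1000 = 271.3910 * 1555.6400 / 1000 = 422.1867 kg/day
Removed = Load_in * eff / 100 = 422.1867 * 78.0750 / 100 = 329.6223 kg/day
Load_out = Load_in - Removed = 422.1867 - 329.6223 = 92.5644 kg/day


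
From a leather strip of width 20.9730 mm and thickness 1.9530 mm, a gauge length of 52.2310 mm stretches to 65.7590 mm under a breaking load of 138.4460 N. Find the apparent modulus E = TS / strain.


TS = F / (w * t) = 138.4460 / (20.9730 * 1.9530) = 3.3800 N/mm^2
strain = (Lf - L0) / L0 = (65.7590 - 52.2310) / 52.2310 = 0.2590
E = TS / strain = 3.3800 / 0.2590 = 13.0501 N/mm^2


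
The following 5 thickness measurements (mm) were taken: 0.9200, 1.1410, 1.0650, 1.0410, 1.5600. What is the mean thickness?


Formula: Average = sum / n
Substituting: Average = 5.7270 / 5
Result: 1.1454 mm


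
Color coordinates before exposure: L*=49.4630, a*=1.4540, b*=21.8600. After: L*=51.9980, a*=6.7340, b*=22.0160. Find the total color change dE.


dL = 2.5350, da = 5.2800, db = 0.1560
dE = sqrt(2.5350^2 + 5.2800^2 + 0.1560^2) = 5.8591


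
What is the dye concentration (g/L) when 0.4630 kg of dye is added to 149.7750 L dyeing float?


Formula: Conc = dye_mass(kg) / volume(L) * 1000
Substituting: Conc = 0.4630 / 149.7750 * 1000
Result: 3.0913 g/L


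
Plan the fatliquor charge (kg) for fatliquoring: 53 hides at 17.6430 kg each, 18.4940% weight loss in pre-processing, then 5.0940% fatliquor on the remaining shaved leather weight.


Total_raw = N * avg_wt = 53 * 17.6430 = 935.0790 kg
Substrate = Total_raw * (1 - loss/100) = 935.0790 * (1 - 18.4940/100) = 762.1455 kg
Fat = Substrate * pct / 100 = 762.1455 * 5.0940 / 100 = 38.8237 kg


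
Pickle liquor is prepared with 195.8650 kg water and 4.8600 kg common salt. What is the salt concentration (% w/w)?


Formula: Conc = salt / (water + salt) * 100
Substituting: Conc = 4.8600 / (195.8650 + 4.8600) * 100
Result: 2.4212 %


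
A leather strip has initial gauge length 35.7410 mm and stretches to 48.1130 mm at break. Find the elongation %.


Formula: Elongation = (Lf - L0) / L0 * 100
Substituting: Elongation = (48.1130 - 35.7410) / 35.7410 * 100
Result: 34.6157 %


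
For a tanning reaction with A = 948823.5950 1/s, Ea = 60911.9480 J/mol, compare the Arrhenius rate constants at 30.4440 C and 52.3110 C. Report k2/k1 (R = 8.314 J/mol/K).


T1 = 30.4440 + 273.15 = 303.5940 K; T2 = 52.3110 + 273.15 = 325.4610 K
k1 = A * exp(-Ea/(R*T1)) = 948823.5950 * exp(-60911.9480/(8.314*303.5940)) = 3.1380e-05 1/s
k2 = A * exp(-Ea/(R*T2)) = 948823.5950 * exp(-60911.9480/(8.314*325.4610)) = 1.5879e-04 1/s
k2/k1 = 1.5879e-04 / 3.1380e-05 = 5.0602


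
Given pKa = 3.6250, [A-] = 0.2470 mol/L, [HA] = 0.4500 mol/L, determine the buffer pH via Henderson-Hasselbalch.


ratio = [A-] / [HA] = 0.2470 / 0.4500 = 0.5489
log10(ratio) = -0.2605
pH = pKa + log10(ratio) = 3.6250 - 0.2605 = 3.3645


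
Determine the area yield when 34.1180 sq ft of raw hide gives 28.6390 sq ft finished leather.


Formula: Yield = finished / raw * 100
Substituting: Yield = 28.6390 / 34.1180 * 100
Result: 83.9410 %


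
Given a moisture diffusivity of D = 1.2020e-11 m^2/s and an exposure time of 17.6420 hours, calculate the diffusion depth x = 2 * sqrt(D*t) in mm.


t = 17.6420 hr * 3600 = 63511.2000 s
D * t = 1.2020e-11 * 63511.2000 = 7.6340e-07
x = 2 * sqrt(D*t) = 2 * sqrt(7.6340e-07) = 0.00174746 m = 1.7475 mm


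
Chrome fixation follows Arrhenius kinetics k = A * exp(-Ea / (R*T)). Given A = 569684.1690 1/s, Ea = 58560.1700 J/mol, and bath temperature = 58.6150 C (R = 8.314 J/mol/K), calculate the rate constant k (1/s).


T_K = T_C + 273.15 = 58.6150 + 273.15 = 331.7650 K
exponent = -Ea / (R * T_K) = -58560.1700 / (8.314 * 331.7650) = -21.2306
k = A * exp(exponent) = 569684.1690 * exp(-21.2306) = 3.4301e-04 1/s


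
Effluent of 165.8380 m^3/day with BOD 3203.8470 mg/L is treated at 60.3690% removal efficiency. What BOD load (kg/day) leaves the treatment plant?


Load_in = volume * conc / 1000 = 165.8380 * 3203.8470 / 1000 = 531.3196 kg/day
Removed = Load_in * eff / 100 = 531.3196 * 60.3690 / 100 = 320.7523 kg/day
Load_out = Load_in - Removed = 531.3196 - 320.7523 = 210.5673 kg/day


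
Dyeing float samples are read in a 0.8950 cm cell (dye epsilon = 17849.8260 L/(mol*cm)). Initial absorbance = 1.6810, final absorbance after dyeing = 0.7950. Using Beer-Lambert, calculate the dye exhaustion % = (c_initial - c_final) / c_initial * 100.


c_initial = A_i / (epsilon * l) = 1.6810 / (17849.8260 * 0.8950) = 1.0522e-04 mol/L
c_final = A_f / (epsilon * l) = 0.7950 / (17849.8260 * 0.8950) = 4.9763e-05 mol/L
Exhaustion = (c_initial - c_final) / c_initial * 100 = (1.0522e-04 - 4.9763e-05) / 1.0522e-04 * 100 = 52.7067 %


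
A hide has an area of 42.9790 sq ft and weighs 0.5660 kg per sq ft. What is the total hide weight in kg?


Formula: Weight = area * weight_per_sqft
Substituting: Weight = 42.9790 * 0.5660
Result: 24.3261 kg


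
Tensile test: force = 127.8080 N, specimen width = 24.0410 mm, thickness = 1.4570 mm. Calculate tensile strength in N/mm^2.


Formula: TS = force / (width * thickness)
Substituting: TS = 127.8080 / (24.0410 * 1.4570)
Result: 3.6488 N/mm^2


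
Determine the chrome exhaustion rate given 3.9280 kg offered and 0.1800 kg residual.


Formula: Uptake = (offered - residual) / offered * 100
Substituting: Uptake = (3.9280 - 0.1800) / 3.9280 * 100
Result: 95.4175 %


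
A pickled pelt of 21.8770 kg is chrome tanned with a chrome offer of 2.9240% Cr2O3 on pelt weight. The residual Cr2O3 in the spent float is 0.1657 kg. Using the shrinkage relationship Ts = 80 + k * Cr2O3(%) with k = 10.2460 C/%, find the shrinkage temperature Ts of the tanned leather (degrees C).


Offered = pelt * offer_pct / 100 = 21.8770 * 2.9240 / 100 = 0.6397 kg
Uptake = offered - residual = 0.6397 - 0.1657 = 0.4740 kg
Cr2O3% on pelt = uptake / pelt * 100 = 0.4740 / 21.8770 * 100 = 2.1666 %
Ts = 80 + k * Cr2O3% = 80 + 10.2460 * 2.1666 = 102.1988 C


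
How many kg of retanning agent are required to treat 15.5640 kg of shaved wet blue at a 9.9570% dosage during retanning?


Formula: Retan = substrate * pct / 100
Substituting: Retan = 15.5640 * 9.9570 / 100
Result: 1.5497 kg


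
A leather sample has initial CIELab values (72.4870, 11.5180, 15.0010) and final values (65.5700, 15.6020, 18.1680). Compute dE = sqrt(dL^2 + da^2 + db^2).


dL = -6.9170, da = 4.0840, db = 3.1670
dE = sqrt((-6.9170)^2 + 4.0840^2 + 3.1670^2) = 8.6345


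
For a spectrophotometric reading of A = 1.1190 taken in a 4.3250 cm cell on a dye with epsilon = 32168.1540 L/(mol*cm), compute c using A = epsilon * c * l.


Formula: c = A / (epsilon * l)
Substituting: c = 1.1190 / (32168.1540 * 4.3250)
Result: 8.0430e-06 mol/L
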